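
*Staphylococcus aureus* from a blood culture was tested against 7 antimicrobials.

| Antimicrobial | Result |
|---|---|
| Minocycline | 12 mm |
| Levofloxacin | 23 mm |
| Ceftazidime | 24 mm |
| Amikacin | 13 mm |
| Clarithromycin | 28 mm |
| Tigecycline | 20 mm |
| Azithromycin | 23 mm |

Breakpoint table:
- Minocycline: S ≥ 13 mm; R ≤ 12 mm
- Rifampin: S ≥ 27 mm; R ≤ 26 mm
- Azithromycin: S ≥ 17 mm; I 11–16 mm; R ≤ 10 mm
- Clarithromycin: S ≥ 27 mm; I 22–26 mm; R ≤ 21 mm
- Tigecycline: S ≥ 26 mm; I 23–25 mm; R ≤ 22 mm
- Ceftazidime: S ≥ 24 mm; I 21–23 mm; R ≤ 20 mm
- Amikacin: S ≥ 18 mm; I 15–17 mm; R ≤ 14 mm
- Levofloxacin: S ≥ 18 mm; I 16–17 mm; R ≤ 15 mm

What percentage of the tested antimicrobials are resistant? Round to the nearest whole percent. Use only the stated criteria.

Minocycline: 12 mm is ≤ 12 mm ⇒ R
Levofloxacin: 23 mm is ≥ 18 mm → S
Ceftazidime (24 mm) ≥ 24 mm ⇒ susceptible
Amikacin: 13 mm is ≤ 14 mm → resistant
Clarithromycin 28 mm: ≥ 27 mm ⇒ Susceptible
Tigecycline: 20 mm is ≤ 22 mm → resistant
Azithromycin (23 mm) ≥ 17 mm — S
Resistant: 3/7

43%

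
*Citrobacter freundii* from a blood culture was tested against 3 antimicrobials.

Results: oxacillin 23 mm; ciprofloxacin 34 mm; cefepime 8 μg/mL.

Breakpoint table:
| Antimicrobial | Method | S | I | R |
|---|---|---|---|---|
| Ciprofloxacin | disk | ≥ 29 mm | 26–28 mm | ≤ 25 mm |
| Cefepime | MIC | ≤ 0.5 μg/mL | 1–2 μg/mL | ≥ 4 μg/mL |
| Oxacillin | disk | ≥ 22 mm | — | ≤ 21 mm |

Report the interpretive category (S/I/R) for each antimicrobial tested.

Oxacillin (23 mm) ≥ 22 mm ⇒ Susceptible
Ciprofloxacin (34 mm) ≥ 29 mm → susceptible
Cefepime 8 μg/mL: ≥ 4 μg/mL ⇒ Resistant

S, S, R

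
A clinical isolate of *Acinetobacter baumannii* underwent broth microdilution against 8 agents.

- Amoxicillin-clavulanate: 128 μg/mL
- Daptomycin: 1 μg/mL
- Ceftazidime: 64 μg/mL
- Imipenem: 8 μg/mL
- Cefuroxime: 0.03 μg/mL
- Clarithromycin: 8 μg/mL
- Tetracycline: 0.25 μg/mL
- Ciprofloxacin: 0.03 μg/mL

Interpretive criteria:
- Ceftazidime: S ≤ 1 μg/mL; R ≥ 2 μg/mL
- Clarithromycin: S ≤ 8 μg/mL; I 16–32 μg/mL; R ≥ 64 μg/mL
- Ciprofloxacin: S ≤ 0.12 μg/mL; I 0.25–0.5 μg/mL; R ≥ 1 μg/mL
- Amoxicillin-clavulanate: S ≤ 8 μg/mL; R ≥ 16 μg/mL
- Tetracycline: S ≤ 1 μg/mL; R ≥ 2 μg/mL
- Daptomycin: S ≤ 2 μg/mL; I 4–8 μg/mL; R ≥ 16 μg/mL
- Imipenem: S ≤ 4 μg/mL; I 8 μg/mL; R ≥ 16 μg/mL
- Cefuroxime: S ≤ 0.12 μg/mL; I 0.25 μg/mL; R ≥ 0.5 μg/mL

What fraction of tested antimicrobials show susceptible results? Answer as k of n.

5 of 8

Amoxicillin-clavulanate: 128 μg/mL is ≥ 16 μg/mL → R
Daptomycin (1 μg/mL) ≤ 2 μg/mL → susceptible
Ceftazidime: 64 μg/mL is ≥ 2 μg/mL — Resistant
Imipenem: 8 μg/mL is = 8 μg/mL — intermediate
Cefuroxime 0.03 μg/mL: ≤ 0.12 μg/mL ⇒ Susceptible
Clarithromycin (8 μg/mL) ≤ 8 μg/mL → Susceptible
Tetracycline 0.25 μg/mL: ≤ 1 μg/mL — S
Ciprofloxacin (0.03 μg/mL) ≤ 0.12 μg/mL ⇒ susceptible
Susceptible: 5/8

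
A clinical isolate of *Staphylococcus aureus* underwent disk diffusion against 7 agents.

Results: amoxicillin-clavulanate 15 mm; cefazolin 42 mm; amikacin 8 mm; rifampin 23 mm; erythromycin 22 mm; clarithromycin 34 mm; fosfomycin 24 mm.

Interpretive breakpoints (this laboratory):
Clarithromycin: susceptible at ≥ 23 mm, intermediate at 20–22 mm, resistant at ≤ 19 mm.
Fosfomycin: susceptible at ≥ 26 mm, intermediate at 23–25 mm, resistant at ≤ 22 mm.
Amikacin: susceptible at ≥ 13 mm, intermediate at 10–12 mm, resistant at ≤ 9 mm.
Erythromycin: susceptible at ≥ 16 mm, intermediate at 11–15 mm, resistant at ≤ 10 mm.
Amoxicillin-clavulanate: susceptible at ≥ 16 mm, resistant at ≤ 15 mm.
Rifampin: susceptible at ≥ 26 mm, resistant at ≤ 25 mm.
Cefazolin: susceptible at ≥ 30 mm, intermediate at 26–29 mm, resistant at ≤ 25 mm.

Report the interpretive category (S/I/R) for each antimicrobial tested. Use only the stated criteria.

Amoxicillin-clavulanate: 15 mm is ≤ 15 mm — resistant
Cefazolin (42 mm) ≥ 30 mm ⇒ Susceptible
Amikacin: 8 mm is ≤ 9 mm → R
Rifampin (23 mm) ≤ 25 mm ⇒ Resistant
Erythromycin (22 mm) ≥ 16 mm — S
Clarithromycin (34 mm) ≥ 23 mm → susceptible
Fosfomycin 24 mm: in 23–25 mm ⇒ I

R, S, R, R, S, S, I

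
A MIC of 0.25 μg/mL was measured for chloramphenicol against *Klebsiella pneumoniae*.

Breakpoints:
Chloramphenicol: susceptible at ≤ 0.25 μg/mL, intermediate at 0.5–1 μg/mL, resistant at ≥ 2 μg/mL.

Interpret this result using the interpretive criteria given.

Chloramphenicol 0.25 μg/mL: ≤ 0.25 μg/mL ⇒ S

S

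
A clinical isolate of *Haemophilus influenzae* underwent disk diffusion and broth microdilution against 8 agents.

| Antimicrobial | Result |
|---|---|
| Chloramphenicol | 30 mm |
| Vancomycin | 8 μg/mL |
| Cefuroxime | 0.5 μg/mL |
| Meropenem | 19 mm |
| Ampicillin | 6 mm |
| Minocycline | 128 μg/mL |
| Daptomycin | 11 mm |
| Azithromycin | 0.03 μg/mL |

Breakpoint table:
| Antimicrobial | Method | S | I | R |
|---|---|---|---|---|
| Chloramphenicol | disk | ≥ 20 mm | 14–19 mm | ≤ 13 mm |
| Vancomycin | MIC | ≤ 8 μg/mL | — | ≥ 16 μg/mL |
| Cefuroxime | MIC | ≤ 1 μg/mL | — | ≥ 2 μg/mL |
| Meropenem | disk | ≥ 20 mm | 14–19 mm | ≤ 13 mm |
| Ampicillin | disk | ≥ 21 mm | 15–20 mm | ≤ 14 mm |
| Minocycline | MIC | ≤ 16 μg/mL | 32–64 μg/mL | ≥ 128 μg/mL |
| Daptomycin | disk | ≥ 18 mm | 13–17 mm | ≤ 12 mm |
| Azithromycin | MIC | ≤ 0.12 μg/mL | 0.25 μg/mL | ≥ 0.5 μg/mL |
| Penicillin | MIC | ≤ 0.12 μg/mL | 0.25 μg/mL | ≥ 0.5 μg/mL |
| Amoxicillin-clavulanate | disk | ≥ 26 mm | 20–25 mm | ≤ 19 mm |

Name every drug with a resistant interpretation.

ampicillin, minocycline, daptomycin

Chloramphenicol: 30 mm is ≥ 20 mm → S
Vancomycin: 8 μg/mL is ≤ 8 μg/mL — susceptible
Cefuroxime: 0.5 μg/mL is ≤ 1 μg/mL — Susceptible
Meropenem: 19 mm is in 14–19 mm ⇒ I
Ampicillin 6 mm: ≤ 14 mm ⇒ R
Minocycline: 128 μg/mL is ≥ 128 μg/mL → R
Daptomycin: 11 mm is ≤ 12 mm — Resistant
Azithromycin: 0.03 μg/mL is ≤ 0.12 μg/mL → Susceptible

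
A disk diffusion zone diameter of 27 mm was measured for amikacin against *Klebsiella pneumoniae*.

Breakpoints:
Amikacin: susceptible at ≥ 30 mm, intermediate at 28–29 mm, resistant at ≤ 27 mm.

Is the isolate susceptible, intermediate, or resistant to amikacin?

Amikacin 27 mm: ≤ 27 mm → resistant

R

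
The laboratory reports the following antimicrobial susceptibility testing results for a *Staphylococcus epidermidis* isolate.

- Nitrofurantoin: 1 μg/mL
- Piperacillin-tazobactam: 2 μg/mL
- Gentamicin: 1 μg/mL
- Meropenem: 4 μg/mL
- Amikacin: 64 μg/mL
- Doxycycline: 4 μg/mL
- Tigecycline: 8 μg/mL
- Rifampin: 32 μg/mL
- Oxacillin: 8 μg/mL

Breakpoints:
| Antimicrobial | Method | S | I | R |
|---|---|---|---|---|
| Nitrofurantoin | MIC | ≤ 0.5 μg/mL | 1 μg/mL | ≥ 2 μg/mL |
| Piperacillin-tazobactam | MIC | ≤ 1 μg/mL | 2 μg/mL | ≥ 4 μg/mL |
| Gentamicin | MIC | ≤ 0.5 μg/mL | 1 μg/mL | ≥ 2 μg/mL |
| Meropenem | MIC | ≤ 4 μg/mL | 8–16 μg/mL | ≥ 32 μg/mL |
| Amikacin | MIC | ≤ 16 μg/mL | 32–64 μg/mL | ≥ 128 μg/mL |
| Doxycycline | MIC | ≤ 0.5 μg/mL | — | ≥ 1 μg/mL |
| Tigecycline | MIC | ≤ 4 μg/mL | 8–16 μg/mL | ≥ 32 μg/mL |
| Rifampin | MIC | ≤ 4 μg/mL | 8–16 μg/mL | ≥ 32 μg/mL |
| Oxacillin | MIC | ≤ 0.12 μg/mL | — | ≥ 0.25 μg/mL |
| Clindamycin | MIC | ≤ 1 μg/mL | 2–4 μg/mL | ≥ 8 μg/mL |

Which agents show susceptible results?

meropenem

Nitrofurantoin 1 μg/mL: = 1 μg/mL ⇒ intermediate
Piperacillin-tazobactam 2 μg/mL: = 2 μg/mL ⇒ intermediate
Gentamicin: 1 μg/mL is = 1 μg/mL → Intermediate
Meropenem (4 μg/mL) ≤ 4 μg/mL ⇒ Susceptible
Amikacin (64 μg/mL) in 32–64 μg/mL ⇒ I
Doxycycline (4 μg/mL) ≥ 1 μg/mL — Resistant
Tigecycline 8 μg/mL: in 8–16 μg/mL — intermediate
Rifampin: 32 μg/mL is ≥ 32 μg/mL ⇒ Resistant
Oxacillin: 8 μg/mL is ≥ 0.25 μg/mL — R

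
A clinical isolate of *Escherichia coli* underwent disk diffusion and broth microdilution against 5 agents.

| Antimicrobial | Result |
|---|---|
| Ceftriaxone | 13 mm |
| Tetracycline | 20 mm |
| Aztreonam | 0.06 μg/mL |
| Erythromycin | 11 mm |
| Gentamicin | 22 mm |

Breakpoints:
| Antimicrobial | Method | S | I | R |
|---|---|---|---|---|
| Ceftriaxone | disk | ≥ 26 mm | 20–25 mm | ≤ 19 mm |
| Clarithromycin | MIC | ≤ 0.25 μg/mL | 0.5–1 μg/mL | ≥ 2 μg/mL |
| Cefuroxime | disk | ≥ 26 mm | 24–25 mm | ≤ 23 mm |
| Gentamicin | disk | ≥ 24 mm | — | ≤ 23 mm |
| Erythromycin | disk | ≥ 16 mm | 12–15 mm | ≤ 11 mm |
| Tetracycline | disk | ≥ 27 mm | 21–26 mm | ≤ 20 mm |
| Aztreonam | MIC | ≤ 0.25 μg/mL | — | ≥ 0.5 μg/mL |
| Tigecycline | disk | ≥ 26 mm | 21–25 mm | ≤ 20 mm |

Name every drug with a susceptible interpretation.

Ceftriaxone: 13 mm is ≤ 19 mm — R
Tetracycline (20 mm) ≤ 20 mm ⇒ R
Aztreonam (0.06 μg/mL) ≤ 0.25 μg/mL → susceptible
Erythromycin (11 mm) ≤ 11 mm → Resistant
Gentamicin (22 mm) ≤ 23 mm ⇒ Resistant

aztreonam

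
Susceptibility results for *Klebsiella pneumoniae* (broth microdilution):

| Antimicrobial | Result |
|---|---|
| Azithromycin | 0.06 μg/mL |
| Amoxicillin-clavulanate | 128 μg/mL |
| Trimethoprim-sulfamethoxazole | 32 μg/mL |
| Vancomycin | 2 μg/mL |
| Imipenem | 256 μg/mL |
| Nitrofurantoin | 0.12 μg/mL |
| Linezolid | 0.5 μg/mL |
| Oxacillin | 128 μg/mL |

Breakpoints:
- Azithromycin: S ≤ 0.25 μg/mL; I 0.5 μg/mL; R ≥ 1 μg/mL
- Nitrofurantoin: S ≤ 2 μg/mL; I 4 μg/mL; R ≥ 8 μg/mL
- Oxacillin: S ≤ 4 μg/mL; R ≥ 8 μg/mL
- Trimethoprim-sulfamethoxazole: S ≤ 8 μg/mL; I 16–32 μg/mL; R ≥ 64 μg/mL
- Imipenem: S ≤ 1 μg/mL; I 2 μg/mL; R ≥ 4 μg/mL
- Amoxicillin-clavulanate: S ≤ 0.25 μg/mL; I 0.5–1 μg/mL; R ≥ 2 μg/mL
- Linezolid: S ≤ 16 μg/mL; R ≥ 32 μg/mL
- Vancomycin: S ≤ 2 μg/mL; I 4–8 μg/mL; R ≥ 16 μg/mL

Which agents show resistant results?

amoxicillin-clavulanate, imipenem, oxacillin

Azithromycin: 0.06 μg/mL is ≤ 0.25 μg/mL → S
Amoxicillin-clavulanate: 128 μg/mL is ≥ 2 μg/mL → R
Trimethoprim-sulfamethoxazole 32 μg/mL: in 16–32 μg/mL → intermediate
Vancomycin: 2 μg/mL is ≤ 2 μg/mL — S
Imipenem (256 μg/mL) ≥ 4 μg/mL → resistant
Nitrofurantoin (0.12 μg/mL) ≤ 2 μg/mL — Susceptible
Linezolid: 0.5 μg/mL is ≤ 16 μg/mL ⇒ S
Oxacillin (128 μg/mL) ≥ 8 μg/mL — resistant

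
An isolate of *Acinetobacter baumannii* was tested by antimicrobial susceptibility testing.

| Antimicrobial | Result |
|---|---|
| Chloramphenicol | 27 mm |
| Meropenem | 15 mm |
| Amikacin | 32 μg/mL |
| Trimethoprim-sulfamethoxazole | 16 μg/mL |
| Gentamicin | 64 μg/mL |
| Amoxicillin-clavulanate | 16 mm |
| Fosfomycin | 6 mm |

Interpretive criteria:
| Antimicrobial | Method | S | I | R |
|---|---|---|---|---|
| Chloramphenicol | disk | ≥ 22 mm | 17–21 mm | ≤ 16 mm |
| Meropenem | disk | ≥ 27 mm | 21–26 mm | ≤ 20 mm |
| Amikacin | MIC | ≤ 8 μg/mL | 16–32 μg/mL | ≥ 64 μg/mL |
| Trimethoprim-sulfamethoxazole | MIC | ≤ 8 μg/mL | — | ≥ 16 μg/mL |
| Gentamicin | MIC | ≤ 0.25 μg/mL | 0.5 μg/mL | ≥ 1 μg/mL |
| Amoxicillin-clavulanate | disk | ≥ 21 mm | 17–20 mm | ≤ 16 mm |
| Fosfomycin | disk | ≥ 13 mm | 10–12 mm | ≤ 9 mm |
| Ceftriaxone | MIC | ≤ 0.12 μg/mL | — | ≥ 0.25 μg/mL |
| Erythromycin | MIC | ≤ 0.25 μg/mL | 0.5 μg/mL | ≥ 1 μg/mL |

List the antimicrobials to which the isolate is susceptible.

chloramphenicol

Chloramphenicol: 27 mm is ≥ 22 mm — Susceptible
Meropenem (15 mm) ≤ 20 mm ⇒ resistant
Amikacin 32 μg/mL: in 16–32 μg/mL → intermediate
Trimethoprim-sulfamethoxazole 16 μg/mL: ≥ 16 μg/mL → resistant
Gentamicin: 64 μg/mL is ≥ 1 μg/mL ⇒ Resistant
Amoxicillin-clavulanate 16 mm: ≤ 16 mm — R
Fosfomycin (6 mm) ≤ 9 mm ⇒ Resistant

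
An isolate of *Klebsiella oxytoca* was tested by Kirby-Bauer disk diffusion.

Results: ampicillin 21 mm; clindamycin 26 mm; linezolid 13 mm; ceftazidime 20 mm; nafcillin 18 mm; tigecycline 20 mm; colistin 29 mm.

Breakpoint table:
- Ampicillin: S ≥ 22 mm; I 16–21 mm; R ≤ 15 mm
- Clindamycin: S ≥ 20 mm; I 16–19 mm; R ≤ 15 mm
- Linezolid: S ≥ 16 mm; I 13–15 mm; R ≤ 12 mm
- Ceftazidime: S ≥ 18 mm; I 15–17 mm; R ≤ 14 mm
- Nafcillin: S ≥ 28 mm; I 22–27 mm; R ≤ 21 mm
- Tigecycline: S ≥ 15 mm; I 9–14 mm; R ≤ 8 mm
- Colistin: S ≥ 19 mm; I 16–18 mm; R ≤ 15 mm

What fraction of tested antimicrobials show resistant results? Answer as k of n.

1 of 7

Ampicillin (21 mm) in 16–21 mm ⇒ I
Clindamycin (26 mm) ≥ 20 mm — susceptible
Linezolid (13 mm) in 13–15 mm ⇒ I
Ceftazidime: 20 mm is ≥ 18 mm — S
Nafcillin: 18 mm is ≤ 21 mm — resistant
Tigecycline 20 mm: ≥ 15 mm → Susceptible
Colistin: 29 mm is ≥ 19 mm — susceptible
Resistant: 1/7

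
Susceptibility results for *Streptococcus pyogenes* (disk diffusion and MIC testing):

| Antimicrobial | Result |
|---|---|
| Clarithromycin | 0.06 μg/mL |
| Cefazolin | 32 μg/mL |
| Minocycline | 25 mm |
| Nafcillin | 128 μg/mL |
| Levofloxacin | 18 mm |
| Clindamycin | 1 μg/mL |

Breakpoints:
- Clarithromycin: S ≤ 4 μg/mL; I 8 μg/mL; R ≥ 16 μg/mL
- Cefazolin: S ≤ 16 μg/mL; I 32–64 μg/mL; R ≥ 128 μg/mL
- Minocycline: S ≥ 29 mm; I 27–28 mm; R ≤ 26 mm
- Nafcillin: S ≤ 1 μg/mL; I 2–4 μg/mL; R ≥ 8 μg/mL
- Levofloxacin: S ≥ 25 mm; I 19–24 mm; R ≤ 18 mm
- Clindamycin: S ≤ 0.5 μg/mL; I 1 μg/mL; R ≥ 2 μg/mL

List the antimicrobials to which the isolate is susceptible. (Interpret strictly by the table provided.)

clarithromycin

Clarithromycin 0.06 μg/mL: ≤ 4 μg/mL — S
Cefazolin 32 μg/mL: in 32–64 μg/mL — Intermediate
Minocycline: 25 mm is ≤ 26 mm ⇒ Resistant
Nafcillin 128 μg/mL: ≥ 8 μg/mL — Resistant
Levofloxacin 18 mm: ≤ 18 mm — resistant
Clindamycin 1 μg/mL: = 1 μg/mL ⇒ intermediate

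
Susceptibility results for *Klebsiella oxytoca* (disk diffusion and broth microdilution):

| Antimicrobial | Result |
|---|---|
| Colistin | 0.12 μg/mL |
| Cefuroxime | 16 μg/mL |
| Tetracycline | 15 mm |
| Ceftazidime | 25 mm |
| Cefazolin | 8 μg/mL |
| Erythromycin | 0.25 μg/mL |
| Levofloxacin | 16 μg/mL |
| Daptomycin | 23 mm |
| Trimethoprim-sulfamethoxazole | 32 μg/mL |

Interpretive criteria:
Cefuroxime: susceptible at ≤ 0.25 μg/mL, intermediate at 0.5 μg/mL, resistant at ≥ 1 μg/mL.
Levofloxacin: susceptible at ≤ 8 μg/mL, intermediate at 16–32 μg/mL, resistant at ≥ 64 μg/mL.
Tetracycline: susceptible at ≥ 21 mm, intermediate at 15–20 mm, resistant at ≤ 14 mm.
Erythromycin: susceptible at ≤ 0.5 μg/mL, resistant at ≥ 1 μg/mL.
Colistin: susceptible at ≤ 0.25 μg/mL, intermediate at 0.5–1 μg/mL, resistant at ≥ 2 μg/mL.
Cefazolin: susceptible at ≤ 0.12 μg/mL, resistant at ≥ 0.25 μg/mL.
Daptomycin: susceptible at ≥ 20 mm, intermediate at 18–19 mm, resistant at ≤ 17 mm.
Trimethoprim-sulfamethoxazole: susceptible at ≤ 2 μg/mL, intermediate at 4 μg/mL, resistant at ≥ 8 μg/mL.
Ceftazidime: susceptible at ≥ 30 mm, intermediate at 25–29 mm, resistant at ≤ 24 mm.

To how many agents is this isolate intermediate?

Colistin: 0.12 μg/mL is ≤ 0.25 μg/mL → S
Cefuroxime 16 μg/mL: ≥ 1 μg/mL ⇒ Resistant
Tetracycline: 15 mm is in 15–20 mm — Intermediate
Ceftazidime 25 mm: in 25–29 mm → intermediate
Cefazolin: 8 μg/mL is ≥ 0.25 μg/mL ⇒ resistant
Erythromycin (0.25 μg/mL) ≤ 0.5 μg/mL — Susceptible
Levofloxacin 16 μg/mL: in 16–32 μg/mL → intermediate
Daptomycin: 23 mm is ≥ 20 mm ⇒ S
Trimethoprim-sulfamethoxazole (32 μg/mL) ≥ 8 μg/mL → R
Intermediate: 3

3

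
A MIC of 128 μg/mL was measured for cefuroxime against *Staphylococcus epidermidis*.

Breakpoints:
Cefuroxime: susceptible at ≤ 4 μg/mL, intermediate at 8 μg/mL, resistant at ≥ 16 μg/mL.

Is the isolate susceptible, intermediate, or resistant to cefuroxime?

Resistant

Cefuroxime 128 μg/mL: ≥ 16 μg/mL ⇒ R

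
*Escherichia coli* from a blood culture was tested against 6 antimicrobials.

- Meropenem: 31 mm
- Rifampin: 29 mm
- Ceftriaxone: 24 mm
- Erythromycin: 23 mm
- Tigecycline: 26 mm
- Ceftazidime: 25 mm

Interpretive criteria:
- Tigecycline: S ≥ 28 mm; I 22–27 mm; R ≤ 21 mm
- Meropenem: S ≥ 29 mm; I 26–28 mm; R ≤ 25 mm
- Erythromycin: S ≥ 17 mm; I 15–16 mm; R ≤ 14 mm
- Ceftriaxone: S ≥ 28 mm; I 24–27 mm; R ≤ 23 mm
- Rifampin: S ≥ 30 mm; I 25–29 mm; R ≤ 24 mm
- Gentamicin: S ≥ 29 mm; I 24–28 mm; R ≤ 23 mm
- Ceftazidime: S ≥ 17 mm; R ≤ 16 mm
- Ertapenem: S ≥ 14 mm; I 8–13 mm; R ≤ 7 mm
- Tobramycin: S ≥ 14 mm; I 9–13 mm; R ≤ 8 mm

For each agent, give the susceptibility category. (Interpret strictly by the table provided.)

Meropenem: 31 mm is ≥ 29 mm ⇒ Susceptible
Rifampin 29 mm: in 25–29 mm ⇒ I
Ceftriaxone: 24 mm is in 24–27 mm ⇒ intermediate
Erythromycin 23 mm: ≥ 17 mm — S
Tigecycline 26 mm: in 22–27 mm — I
Ceftazidime (25 mm) ≥ 17 mm — susceptible

S, I, I, S, I, S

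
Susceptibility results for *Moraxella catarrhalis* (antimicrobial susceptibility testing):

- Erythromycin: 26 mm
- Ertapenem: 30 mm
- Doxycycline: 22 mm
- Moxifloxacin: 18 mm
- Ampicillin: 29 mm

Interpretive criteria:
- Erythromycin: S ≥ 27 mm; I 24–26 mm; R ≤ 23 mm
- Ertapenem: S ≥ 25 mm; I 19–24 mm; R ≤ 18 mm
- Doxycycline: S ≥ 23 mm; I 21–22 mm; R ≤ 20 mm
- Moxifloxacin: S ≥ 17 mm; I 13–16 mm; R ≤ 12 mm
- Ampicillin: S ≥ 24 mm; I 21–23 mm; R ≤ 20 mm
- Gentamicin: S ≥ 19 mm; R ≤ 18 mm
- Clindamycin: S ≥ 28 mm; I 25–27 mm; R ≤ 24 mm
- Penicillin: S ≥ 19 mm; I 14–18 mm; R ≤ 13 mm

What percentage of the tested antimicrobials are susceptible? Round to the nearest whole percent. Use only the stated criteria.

60%

Erythromycin: 26 mm is in 24–26 mm — intermediate
Ertapenem 30 mm: ≥ 25 mm — Susceptible
Doxycycline: 22 mm is in 21–22 mm ⇒ Intermediate
Moxifloxacin 18 mm: ≥ 17 mm → S
Ampicillin: 29 mm is ≥ 24 mm — Susceptible
Susceptible: 3/5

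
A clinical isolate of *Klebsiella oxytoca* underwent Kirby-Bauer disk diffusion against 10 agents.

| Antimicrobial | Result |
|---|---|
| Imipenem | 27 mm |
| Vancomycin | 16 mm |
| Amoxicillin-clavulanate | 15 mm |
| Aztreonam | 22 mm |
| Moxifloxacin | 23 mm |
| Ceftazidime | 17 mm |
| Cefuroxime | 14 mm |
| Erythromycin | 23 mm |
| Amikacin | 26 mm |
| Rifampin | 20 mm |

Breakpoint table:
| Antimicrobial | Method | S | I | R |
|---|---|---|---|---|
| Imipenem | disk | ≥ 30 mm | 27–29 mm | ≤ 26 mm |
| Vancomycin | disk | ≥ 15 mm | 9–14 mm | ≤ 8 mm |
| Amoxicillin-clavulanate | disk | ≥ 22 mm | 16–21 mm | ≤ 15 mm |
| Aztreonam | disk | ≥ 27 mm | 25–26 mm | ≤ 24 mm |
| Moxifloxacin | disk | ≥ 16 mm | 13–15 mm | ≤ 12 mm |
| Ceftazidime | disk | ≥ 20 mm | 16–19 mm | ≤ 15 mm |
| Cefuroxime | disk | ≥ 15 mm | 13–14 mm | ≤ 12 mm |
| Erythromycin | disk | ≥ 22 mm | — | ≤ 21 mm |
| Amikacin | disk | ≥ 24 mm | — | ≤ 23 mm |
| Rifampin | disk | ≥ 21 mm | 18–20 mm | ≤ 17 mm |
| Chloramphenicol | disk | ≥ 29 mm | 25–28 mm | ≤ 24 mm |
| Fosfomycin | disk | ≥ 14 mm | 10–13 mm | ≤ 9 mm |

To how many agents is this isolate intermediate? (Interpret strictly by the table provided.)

Imipenem 27 mm: in 27–29 mm — I
Vancomycin: 16 mm is ≥ 15 mm → S
Amoxicillin-clavulanate (15 mm) ≤ 15 mm → Resistant
Aztreonam (22 mm) ≤ 24 mm → resistant
Moxifloxacin (23 mm) ≥ 16 mm — susceptible
Ceftazidime (17 mm) in 16–19 mm → I
Cefuroxime: 14 mm is in 13–14 mm ⇒ intermediate
Erythromycin 23 mm: ≥ 22 mm — S
Amikacin: 26 mm is ≥ 24 mm → susceptible
Rifampin: 20 mm is in 18–20 mm → intermediate
Intermediate: 4

4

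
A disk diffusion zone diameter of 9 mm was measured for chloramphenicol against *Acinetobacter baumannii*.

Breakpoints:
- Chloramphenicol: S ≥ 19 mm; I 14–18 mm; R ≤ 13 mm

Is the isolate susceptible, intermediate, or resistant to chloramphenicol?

Chloramphenicol 9 mm: ≤ 13 mm ⇒ resistant

R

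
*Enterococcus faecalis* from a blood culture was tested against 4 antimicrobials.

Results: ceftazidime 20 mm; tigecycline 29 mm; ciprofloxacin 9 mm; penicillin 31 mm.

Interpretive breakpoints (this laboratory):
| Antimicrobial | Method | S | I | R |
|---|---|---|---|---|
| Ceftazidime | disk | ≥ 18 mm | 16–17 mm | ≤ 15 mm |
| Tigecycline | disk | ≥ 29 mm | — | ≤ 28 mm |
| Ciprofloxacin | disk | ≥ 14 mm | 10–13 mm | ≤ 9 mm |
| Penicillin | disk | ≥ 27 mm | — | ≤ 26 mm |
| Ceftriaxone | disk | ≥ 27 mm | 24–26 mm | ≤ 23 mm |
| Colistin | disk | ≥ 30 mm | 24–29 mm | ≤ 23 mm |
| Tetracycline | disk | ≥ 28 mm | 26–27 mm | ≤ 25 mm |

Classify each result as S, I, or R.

S, S, R, S

Ceftazidime 20 mm: ≥ 18 mm — susceptible
Tigecycline 29 mm: ≥ 29 mm → Susceptible
Ciprofloxacin (9 mm) ≤ 9 mm — R
Penicillin 31 mm: ≥ 27 mm → Susceptible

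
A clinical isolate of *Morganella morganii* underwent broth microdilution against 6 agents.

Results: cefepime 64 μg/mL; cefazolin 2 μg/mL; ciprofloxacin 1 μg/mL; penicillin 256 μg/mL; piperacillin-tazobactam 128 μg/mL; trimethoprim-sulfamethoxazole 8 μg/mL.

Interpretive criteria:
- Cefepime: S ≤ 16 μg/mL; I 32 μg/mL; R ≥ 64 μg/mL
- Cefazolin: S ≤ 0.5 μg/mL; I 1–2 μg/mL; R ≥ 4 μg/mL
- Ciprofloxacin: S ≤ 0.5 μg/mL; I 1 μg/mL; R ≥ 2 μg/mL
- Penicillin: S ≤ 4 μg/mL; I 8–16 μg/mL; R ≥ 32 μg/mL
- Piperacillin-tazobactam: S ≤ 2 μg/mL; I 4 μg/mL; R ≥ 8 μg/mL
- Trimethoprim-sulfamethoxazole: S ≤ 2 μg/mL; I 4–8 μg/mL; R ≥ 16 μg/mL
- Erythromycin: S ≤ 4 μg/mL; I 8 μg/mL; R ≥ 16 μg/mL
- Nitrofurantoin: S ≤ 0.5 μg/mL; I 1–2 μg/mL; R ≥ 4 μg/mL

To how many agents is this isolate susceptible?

0

Cefepime: 64 μg/mL is ≥ 64 μg/mL ⇒ R
Cefazolin: 2 μg/mL is in 1–2 μg/mL — intermediate
Ciprofloxacin (1 μg/mL) = 1 μg/mL ⇒ Intermediate
Penicillin (256 μg/mL) ≥ 32 μg/mL → resistant
Piperacillin-tazobactam 128 μg/mL: ≥ 8 μg/mL → resistant
Trimethoprim-sulfamethoxazole 8 μg/mL: in 4–8 μg/mL ⇒ intermediate
Susceptible: 0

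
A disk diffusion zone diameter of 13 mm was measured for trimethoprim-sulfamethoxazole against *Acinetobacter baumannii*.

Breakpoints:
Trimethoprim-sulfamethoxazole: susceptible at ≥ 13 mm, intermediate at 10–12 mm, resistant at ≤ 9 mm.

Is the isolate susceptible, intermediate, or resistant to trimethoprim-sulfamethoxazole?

S

Trimethoprim-sulfamethoxazole: 13 mm is ≥ 13 mm — Susceptible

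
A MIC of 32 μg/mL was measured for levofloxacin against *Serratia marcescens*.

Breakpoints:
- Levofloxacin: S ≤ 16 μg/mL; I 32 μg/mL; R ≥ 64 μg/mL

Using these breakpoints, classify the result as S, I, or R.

Levofloxacin 32 μg/mL: = 32 μg/mL → Intermediate

I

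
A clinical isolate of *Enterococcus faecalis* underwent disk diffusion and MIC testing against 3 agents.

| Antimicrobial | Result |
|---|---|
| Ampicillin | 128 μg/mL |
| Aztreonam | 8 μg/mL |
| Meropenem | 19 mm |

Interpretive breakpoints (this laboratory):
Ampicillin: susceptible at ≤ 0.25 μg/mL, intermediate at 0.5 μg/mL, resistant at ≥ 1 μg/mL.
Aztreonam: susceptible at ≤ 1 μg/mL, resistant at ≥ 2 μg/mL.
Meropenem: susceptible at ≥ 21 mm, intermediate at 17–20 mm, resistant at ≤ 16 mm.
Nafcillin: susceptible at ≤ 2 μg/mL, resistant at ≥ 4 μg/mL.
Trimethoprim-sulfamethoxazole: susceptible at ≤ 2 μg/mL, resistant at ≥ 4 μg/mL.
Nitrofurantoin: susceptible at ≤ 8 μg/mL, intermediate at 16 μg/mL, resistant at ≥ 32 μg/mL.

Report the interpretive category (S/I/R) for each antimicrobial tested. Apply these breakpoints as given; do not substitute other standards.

R, R, I

Ampicillin: 128 μg/mL is ≥ 1 μg/mL ⇒ Resistant
Aztreonam 8 μg/mL: ≥ 2 μg/mL — R
Meropenem: 19 mm is in 17–20 mm → I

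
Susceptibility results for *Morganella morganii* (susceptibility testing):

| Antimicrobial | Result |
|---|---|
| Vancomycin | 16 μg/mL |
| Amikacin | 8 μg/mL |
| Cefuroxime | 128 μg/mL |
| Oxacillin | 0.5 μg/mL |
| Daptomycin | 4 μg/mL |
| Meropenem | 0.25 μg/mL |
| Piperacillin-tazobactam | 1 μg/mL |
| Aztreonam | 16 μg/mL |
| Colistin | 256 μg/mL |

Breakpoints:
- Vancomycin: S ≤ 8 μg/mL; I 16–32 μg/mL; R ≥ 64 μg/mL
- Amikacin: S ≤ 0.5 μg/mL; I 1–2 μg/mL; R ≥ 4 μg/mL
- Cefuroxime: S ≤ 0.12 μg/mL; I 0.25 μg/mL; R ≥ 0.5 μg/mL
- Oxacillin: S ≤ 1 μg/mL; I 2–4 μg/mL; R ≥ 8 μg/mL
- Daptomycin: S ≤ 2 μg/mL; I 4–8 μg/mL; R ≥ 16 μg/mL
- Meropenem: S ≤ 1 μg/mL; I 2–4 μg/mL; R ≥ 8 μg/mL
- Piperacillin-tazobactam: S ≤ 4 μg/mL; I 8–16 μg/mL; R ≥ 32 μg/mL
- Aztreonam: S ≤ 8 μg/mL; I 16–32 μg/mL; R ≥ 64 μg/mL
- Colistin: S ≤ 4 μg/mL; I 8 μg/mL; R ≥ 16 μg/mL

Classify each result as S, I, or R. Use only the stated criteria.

Vancomycin (16 μg/mL) in 16–32 μg/mL ⇒ Intermediate
Amikacin: 8 μg/mL is ≥ 4 μg/mL — resistant
Cefuroxime (128 μg/mL) ≥ 0.5 μg/mL → R
Oxacillin (0.5 μg/mL) ≤ 1 μg/mL — S
Daptomycin 4 μg/mL: in 4–8 μg/mL → I
Meropenem: 0.25 μg/mL is ≤ 1 μg/mL — Susceptible
Piperacillin-tazobactam (1 μg/mL) ≤ 4 μg/mL — Susceptible
Aztreonam (16 μg/mL) in 16–32 μg/mL ⇒ intermediate
Colistin (256 μg/mL) ≥ 16 μg/mL → Resistant

I, R, R, S, I, S, S, I, R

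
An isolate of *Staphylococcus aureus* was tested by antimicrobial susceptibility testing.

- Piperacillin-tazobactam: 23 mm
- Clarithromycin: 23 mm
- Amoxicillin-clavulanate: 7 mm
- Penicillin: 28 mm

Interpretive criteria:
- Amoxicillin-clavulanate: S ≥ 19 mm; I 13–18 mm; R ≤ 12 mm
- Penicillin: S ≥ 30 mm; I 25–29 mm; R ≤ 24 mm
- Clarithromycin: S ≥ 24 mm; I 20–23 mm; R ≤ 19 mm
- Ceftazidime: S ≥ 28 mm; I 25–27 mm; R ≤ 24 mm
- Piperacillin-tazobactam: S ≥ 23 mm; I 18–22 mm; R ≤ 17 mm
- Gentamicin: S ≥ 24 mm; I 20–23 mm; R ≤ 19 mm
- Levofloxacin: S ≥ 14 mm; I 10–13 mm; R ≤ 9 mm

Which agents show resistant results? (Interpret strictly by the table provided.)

Piperacillin-tazobactam 23 mm: ≥ 23 mm — S
Clarithromycin (23 mm) in 20–23 mm — intermediate
Amoxicillin-clavulanate 7 mm: ≤ 12 mm — resistant
Penicillin: 28 mm is in 25–29 mm → Intermediate

amoxicillin-clavulanate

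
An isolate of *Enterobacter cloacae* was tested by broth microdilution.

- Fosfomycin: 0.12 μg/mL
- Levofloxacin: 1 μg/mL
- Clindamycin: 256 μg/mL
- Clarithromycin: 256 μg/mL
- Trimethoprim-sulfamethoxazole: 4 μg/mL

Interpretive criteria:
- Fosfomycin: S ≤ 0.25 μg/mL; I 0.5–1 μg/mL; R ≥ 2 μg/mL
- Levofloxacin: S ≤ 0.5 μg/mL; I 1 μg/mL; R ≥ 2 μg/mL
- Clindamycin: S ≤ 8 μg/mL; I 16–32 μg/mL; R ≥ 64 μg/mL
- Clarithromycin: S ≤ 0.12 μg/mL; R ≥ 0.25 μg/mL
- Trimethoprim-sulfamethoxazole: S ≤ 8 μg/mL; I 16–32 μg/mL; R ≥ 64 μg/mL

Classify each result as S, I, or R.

S, I, R, R, S

Fosfomycin 0.12 μg/mL: ≤ 0.25 μg/mL — Susceptible
Levofloxacin: 1 μg/mL is = 1 μg/mL ⇒ I
Clindamycin (256 μg/mL) ≥ 64 μg/mL — R
Clarithromycin 256 μg/mL: ≥ 0.25 μg/mL — R
Trimethoprim-sulfamethoxazole 4 μg/mL: ≤ 8 μg/mL — Susceptible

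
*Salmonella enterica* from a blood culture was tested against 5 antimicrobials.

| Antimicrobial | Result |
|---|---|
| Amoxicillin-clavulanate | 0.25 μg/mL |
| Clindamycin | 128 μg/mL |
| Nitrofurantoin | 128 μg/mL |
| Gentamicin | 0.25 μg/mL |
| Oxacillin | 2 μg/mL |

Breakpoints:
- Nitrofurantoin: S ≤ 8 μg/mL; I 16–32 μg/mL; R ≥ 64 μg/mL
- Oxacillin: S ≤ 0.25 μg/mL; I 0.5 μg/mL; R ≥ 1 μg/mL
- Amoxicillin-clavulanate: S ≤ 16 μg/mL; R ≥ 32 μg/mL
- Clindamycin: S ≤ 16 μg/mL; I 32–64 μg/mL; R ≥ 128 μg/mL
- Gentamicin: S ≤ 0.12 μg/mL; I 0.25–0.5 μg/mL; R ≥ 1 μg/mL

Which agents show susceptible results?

Amoxicillin-clavulanate: 0.25 μg/mL is ≤ 16 μg/mL → S
Clindamycin (128 μg/mL) ≥ 128 μg/mL ⇒ resistant
Nitrofurantoin 128 μg/mL: ≥ 64 μg/mL ⇒ Resistant
Gentamicin: 0.25 μg/mL is in 0.25–0.5 μg/mL → intermediate
Oxacillin: 2 μg/mL is ≥ 1 μg/mL — R

amoxicillin-clavulanate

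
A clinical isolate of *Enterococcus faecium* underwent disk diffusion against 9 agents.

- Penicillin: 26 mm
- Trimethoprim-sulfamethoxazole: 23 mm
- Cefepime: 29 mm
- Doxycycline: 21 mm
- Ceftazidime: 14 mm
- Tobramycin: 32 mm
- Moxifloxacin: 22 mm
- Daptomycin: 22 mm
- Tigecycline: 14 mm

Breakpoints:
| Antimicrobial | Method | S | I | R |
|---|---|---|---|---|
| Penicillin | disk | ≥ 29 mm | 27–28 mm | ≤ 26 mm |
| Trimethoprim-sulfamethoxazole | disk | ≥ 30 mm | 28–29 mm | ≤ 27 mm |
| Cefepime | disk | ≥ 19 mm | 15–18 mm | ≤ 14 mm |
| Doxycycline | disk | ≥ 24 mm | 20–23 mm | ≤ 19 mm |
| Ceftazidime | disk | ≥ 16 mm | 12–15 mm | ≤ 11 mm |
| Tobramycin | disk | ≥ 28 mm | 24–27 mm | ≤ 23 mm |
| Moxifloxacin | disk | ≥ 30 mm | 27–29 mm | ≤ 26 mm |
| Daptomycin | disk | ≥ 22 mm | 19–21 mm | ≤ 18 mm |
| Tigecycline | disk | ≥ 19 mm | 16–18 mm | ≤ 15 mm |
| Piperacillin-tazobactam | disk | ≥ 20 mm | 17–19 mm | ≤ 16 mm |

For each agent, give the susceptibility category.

R, R, S, I, I, S, R, S, R

Penicillin: 26 mm is ≤ 26 mm — resistant
Trimethoprim-sulfamethoxazole (23 mm) ≤ 27 mm ⇒ Resistant
Cefepime 29 mm: ≥ 19 mm — susceptible
Doxycycline: 21 mm is in 20–23 mm → Intermediate
Ceftazidime: 14 mm is in 12–15 mm — I
Tobramycin (32 mm) ≥ 28 mm ⇒ Susceptible
Moxifloxacin: 22 mm is ≤ 26 mm ⇒ Resistant
Daptomycin 22 mm: ≥ 22 mm ⇒ susceptible
Tigecycline 14 mm: ≤ 15 mm — Resistant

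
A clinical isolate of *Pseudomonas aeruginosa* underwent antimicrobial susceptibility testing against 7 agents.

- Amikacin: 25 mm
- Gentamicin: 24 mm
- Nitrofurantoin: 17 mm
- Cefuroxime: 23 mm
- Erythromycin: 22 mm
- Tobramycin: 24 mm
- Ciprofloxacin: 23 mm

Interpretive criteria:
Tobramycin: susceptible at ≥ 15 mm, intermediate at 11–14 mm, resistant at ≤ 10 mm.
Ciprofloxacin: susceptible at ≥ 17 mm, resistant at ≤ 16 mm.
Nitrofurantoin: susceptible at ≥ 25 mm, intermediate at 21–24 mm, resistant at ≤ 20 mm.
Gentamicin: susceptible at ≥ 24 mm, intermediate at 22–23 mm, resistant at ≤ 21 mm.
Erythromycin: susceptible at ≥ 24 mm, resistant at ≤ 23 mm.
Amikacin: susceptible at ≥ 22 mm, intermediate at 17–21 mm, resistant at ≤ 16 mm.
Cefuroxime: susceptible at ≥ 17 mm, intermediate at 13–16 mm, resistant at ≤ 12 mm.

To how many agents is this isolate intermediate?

Amikacin (25 mm) ≥ 22 mm → Susceptible
Gentamicin (24 mm) ≥ 24 mm — susceptible
Nitrofurantoin (17 mm) ≤ 20 mm ⇒ resistant
Cefuroxime 23 mm: ≥ 17 mm → S
Erythromycin: 22 mm is ≤ 23 mm ⇒ Resistant
Tobramycin 24 mm: ≥ 15 mm → Susceptible
Ciprofloxacin (23 mm) ≥ 17 mm — Susceptible
Intermediate: 0

0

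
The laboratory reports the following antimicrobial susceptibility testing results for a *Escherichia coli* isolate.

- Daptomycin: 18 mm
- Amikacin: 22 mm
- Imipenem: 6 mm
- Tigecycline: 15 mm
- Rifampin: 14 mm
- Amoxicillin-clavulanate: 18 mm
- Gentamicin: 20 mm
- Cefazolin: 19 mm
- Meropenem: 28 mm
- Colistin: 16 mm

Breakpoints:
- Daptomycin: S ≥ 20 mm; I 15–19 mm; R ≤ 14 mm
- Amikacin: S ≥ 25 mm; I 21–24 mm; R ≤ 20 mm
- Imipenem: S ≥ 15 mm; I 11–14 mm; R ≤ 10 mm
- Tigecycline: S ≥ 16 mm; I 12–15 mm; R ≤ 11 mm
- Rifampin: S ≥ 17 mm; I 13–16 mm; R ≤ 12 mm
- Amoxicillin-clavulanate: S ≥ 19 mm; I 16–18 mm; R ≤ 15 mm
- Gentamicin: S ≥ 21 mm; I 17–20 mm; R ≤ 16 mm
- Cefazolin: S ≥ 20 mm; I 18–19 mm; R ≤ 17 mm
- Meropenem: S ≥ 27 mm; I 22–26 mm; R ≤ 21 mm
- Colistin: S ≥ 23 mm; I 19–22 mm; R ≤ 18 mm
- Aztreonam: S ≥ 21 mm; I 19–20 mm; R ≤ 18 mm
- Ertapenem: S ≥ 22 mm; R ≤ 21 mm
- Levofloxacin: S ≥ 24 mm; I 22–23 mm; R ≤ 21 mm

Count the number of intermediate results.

Daptomycin: 18 mm is in 15–19 mm — Intermediate
Amikacin 22 mm: in 21–24 mm ⇒ I
Imipenem: 6 mm is ≤ 10 mm ⇒ Resistant
Tigecycline (15 mm) in 12–15 mm → intermediate
Rifampin (14 mm) in 13–16 mm → Intermediate
Amoxicillin-clavulanate: 18 mm is in 16–18 mm ⇒ I
Gentamicin 20 mm: in 17–20 mm — intermediate
Cefazolin (19 mm) in 18–19 mm ⇒ I
Meropenem 28 mm: ≥ 27 mm — susceptible
Colistin 16 mm: ≤ 18 mm ⇒ resistant
Intermediate: 7

7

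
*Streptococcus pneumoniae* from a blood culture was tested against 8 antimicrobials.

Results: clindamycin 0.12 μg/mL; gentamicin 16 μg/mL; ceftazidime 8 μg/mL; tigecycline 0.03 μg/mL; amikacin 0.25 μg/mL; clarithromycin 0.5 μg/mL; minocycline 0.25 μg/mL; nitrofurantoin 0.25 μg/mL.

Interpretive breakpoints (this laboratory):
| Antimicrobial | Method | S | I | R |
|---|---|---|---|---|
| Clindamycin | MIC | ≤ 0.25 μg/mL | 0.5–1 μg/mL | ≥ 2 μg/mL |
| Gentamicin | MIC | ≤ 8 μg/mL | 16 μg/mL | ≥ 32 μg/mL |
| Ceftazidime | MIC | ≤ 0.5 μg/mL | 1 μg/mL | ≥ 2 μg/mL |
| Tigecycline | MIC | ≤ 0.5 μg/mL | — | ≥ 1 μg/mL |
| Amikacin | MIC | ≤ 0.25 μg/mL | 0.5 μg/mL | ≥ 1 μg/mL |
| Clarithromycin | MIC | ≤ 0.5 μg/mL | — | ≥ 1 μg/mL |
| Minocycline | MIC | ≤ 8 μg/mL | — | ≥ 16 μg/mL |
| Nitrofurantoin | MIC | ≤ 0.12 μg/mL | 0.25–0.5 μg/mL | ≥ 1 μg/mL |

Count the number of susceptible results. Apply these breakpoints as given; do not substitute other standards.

Clindamycin: 0.12 μg/mL is ≤ 0.25 μg/mL — S
Gentamicin (16 μg/mL) = 16 μg/mL ⇒ I
Ceftazidime (8 μg/mL) ≥ 2 μg/mL ⇒ R
Tigecycline: 0.03 μg/mL is ≤ 0.5 μg/mL — Susceptible
Amikacin (0.25 μg/mL) ≤ 0.25 μg/mL ⇒ S
Clarithromycin (0.5 μg/mL) ≤ 0.5 μg/mL — S
Minocycline (0.25 μg/mL) ≤ 8 μg/mL ⇒ Susceptible
Nitrofurantoin 0.25 μg/mL: in 0.25–0.5 μg/mL ⇒ Intermediate
Susceptible: 5

5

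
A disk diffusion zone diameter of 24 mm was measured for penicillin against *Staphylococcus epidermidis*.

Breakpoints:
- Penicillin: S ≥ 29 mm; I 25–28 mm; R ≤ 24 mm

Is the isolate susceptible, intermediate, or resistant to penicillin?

Penicillin: 24 mm is ≤ 24 mm ⇒ R

R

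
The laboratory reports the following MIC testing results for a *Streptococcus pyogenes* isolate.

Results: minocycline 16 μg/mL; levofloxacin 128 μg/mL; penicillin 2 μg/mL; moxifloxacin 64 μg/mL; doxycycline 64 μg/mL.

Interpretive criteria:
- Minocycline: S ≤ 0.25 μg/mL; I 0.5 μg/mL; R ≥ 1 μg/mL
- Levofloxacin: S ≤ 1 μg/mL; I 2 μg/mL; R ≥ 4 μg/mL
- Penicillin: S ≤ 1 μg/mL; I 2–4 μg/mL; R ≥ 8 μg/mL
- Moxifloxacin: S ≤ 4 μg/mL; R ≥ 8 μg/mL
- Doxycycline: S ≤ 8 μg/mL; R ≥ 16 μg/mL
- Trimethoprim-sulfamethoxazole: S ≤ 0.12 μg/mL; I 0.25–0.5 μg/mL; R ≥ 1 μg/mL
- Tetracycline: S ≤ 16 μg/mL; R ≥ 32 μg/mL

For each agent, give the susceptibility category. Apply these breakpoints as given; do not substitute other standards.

Minocycline 16 μg/mL: ≥ 1 μg/mL ⇒ R
Levofloxacin 128 μg/mL: ≥ 4 μg/mL ⇒ R
Penicillin 2 μg/mL: in 2–4 μg/mL → I
Moxifloxacin (64 μg/mL) ≥ 8 μg/mL ⇒ Resistant
Doxycycline 64 μg/mL: ≥ 16 μg/mL ⇒ resistant

R, R, I, R, R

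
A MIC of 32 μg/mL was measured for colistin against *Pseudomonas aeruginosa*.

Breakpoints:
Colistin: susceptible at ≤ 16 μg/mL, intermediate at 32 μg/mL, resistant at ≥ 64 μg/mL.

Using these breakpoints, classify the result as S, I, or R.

I

Colistin (32 μg/mL) = 32 μg/mL ⇒ I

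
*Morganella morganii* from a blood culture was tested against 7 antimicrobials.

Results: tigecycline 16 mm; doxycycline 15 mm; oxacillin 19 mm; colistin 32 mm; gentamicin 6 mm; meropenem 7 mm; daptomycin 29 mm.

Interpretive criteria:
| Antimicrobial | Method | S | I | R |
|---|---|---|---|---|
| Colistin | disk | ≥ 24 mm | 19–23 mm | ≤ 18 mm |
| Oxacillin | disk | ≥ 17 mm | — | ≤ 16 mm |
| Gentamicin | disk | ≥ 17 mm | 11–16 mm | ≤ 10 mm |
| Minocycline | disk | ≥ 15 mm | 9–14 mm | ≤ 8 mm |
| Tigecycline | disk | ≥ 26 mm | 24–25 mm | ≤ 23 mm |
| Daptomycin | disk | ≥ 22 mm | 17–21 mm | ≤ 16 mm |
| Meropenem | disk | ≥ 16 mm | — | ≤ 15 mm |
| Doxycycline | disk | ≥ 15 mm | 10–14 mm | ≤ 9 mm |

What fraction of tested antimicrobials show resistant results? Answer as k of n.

Tigecycline 16 mm: ≤ 23 mm → resistant
Doxycycline (15 mm) ≥ 15 mm → susceptible
Oxacillin: 19 mm is ≥ 17 mm → S
Colistin: 32 mm is ≥ 24 mm → Susceptible
Gentamicin 6 mm: ≤ 10 mm → Resistant
Meropenem 7 mm: ≤ 15 mm — R
Daptomycin (29 mm) ≥ 22 mm — susceptible
Resistant: 3/7

3 of 7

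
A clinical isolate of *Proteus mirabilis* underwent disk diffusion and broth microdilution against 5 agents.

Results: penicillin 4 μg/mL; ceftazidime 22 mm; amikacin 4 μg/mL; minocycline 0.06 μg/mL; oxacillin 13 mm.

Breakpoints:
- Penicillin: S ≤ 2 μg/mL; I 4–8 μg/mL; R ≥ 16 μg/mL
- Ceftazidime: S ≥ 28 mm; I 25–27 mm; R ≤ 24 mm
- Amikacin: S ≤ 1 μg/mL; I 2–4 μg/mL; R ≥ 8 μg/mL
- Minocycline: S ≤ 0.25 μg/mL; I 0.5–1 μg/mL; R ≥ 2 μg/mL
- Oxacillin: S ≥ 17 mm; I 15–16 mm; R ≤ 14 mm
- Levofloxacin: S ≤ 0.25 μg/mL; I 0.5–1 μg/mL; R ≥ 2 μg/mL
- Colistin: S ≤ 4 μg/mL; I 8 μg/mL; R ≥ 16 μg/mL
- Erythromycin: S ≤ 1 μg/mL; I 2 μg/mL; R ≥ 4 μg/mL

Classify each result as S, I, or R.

Penicillin: 4 μg/mL is in 4–8 μg/mL ⇒ intermediate
Ceftazidime (22 mm) ≤ 24 mm — resistant
Amikacin: 4 μg/mL is in 2–4 μg/mL — I
Minocycline: 0.06 μg/mL is ≤ 0.25 μg/mL ⇒ S
Oxacillin 13 mm: ≤ 14 mm → R

I, R, I, S, R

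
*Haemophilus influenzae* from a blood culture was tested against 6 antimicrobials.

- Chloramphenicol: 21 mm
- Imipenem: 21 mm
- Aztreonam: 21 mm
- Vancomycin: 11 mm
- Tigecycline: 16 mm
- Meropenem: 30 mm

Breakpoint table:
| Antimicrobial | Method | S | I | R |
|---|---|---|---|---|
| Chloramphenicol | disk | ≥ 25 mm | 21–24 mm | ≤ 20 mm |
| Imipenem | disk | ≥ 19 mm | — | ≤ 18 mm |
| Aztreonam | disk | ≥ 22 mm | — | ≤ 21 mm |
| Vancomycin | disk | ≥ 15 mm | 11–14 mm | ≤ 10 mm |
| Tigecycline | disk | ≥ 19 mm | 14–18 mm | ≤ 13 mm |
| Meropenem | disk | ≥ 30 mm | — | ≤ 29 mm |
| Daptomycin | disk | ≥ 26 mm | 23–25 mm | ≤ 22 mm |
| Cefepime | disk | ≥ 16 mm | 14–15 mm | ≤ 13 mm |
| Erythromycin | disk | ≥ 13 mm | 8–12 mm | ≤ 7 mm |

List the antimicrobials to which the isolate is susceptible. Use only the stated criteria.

Chloramphenicol 21 mm: in 21–24 mm → intermediate
Imipenem 21 mm: ≥ 19 mm — susceptible
Aztreonam 21 mm: ≤ 21 mm → R
Vancomycin 11 mm: in 11–14 mm ⇒ Intermediate
Tigecycline (16 mm) in 14–18 mm ⇒ intermediate
Meropenem: 30 mm is ≥ 30 mm → S

imipenem, meropenem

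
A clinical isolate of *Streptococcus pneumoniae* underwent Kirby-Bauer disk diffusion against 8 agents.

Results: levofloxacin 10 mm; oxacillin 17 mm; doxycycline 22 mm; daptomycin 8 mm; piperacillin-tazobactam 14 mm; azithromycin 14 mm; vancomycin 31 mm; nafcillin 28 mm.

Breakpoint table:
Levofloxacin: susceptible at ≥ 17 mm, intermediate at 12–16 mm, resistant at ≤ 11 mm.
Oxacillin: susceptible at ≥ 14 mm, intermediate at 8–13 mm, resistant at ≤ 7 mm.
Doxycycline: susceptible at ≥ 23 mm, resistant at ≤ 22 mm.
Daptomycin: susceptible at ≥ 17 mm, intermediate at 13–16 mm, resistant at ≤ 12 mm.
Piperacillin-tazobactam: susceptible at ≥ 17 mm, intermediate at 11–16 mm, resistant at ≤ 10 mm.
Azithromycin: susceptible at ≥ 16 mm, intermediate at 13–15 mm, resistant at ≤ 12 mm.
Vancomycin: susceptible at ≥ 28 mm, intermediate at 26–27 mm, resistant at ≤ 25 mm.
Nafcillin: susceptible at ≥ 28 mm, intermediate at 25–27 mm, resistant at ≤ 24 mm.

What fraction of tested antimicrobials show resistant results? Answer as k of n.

3 of 8

Levofloxacin: 10 mm is ≤ 11 mm → R
Oxacillin: 17 mm is ≥ 14 mm → S
Doxycycline 22 mm: ≤ 22 mm ⇒ R
Daptomycin 8 mm: ≤ 12 mm — resistant
Piperacillin-tazobactam 14 mm: in 11–16 mm ⇒ intermediate
Azithromycin (14 mm) in 13–15 mm — Intermediate
Vancomycin: 31 mm is ≥ 28 mm → Susceptible
Nafcillin (28 mm) ≥ 28 mm ⇒ Susceptible
Resistant: 3/8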